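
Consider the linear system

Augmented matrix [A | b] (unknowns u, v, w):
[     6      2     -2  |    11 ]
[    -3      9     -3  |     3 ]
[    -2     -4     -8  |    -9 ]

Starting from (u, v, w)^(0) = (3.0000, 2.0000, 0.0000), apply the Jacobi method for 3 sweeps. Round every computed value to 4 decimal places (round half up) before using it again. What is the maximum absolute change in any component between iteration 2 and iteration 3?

Iteration 1:
  u = (11 - (2)·2.0000 - (-2)·0.0000) / (6) = 1.1667
  v = (3 - (-3)·3.0000 - (-3)·0.0000) / (9) = 1.3333
  w = (-9 - (-2)·3.0000 - (-4)·2.0000) / (-8) = -0.6250
Iteration 2:
  u = (11 - (2)·1.3333 - (-2)·-0.6250) / (6) = 1.1806
  v = (3 - (-3)·1.1667 - (-3)·-0.6250) / (9) = 0.5139
  w = (-9 - (-2)·1.1667 - (-4)·1.3333) / (-8) = 0.1667
Iteration 3:
  u = (11 - (2)·0.5139 - (-2)·0.1667) / (6) = 1.7176
  v = (3 - (-3)·1.1806 - (-3)·0.1667) / (9) = 0.7824
  w = (-9 - (-2)·1.1806 - (-4)·0.5139) / (-8) = 0.5729
Change: (0.5370, 0.2685, 0.4062) → max |·| = 0.5370

0.5370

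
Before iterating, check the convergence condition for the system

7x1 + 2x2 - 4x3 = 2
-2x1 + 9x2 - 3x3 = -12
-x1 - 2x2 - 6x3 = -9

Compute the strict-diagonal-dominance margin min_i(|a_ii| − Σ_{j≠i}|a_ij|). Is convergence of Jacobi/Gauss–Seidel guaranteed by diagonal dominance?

1

row 1: |7| − (2+4) = 1
row 2: |9| − (2+3) = 4
row 3: |-6| − (1+2) = 3
minimum over rows = 1 → strictly diagonally dominant (convergence guaranteed)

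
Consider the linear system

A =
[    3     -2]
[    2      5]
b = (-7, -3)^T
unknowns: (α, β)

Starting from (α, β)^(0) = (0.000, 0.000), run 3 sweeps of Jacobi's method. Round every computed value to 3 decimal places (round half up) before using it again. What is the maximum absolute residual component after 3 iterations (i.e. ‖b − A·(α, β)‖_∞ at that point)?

Iteration 1:
  α = (-7 - (-2)·0.000) / (3) = -2.333
  β = (-3 - (2)·0.000) / (5) = -0.600
Iteration 2:
  α = (-7 - (-2)·-0.600) / (3) = -2.733
  β = (-3 - (2)·-2.333) / (5) = 0.333
Iteration 3:
  α = (-7 - (-2)·0.333) / (3) = -2.111
  β = (-3 - (2)·-2.733) / (5) = 0.493
Residual b − A·x = (0.319, -1.243); ∞-norm = 1.243

1.243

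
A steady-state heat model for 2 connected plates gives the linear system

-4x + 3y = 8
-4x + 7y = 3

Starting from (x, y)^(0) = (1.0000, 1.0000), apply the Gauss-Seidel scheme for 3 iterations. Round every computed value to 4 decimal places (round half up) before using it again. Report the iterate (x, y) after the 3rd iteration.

(-2.6275, -1.0729)

Iteration 1:
  x = (8 - (3)·1.0000) / (-4) = -1.2500
  y = (3 - (-4)·-1.2500) / (7) = -0.2857
Iteration 2:
  x = (8 - (3)·-0.2857) / (-4) = -2.2143
  y = (3 - (-4)·-2.2143) / (7) = -0.8367
Iteration 3:
  x = (8 - (3)·-0.8367) / (-4) = -2.6275
  y = (3 - (-4)·-2.6275) / (7) = -1.0729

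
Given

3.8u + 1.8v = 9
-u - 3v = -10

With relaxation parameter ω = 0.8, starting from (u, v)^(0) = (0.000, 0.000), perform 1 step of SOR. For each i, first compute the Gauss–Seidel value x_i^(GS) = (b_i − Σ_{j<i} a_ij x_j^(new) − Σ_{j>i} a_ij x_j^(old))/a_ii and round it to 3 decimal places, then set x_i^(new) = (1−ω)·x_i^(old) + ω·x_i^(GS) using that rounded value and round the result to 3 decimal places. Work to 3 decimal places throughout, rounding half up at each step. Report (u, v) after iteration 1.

(1.894, 2.162)

Iteration 1:
  u: GS value = (9 - (1.8)·0.000) / (3.8) = 2.368;  u ← (1−ω)·0.000 + ω·2.368 = 1.894
  v: GS value = (-10 - (-1)·1.894) / (-3) = 2.702;  v ← (1−ω)·0.000 + ω·2.702 = 2.162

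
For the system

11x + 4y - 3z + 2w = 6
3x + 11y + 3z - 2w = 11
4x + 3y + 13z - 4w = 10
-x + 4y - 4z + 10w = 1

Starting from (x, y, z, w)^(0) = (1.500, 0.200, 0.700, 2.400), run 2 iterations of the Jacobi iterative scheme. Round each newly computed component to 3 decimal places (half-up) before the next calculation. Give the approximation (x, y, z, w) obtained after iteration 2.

Iteration 1:
  x = (6 - (4)·0.200 - (-3)·0.700 - (2)·2.400) / (11) = 0.227
  y = (11 - (3)·1.500 - (3)·0.700 - (-2)·2.400) / (11) = 0.836
  z = (10 - (4)·1.500 - (3)·0.200 - (-4)·2.400) / (13) = 1.000
  w = (1 - (-1)·1.500 - (4)·0.200 - (-4)·0.700) / (10) = 0.450
Iteration 2:
  x = (6 - (4)·0.836 - (-3)·1.000 - (2)·0.450) / (11) = 0.432
  y = (11 - (3)·0.227 - (3)·1.000 - (-2)·0.450) / (11) = 0.747
  z = (10 - (4)·0.227 - (3)·0.836 - (-4)·0.450) / (13) = 0.645
  w = (1 - (-1)·0.227 - (4)·0.836 - (-4)·1.000) / (10) = 0.188

(0.432, 0.747, 0.645, 0.188)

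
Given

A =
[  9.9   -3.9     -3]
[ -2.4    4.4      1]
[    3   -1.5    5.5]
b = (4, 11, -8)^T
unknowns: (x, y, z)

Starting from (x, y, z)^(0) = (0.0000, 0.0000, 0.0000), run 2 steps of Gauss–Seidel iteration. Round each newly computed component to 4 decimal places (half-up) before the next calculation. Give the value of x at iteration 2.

Iteration 1:
  x = (4 - (-3.9)·0.0000 - (-3)·0.0000) / (9.9) = 0.4040
  y = (11 - (-2.4)·0.4040 - (1)·0.0000) / (4.4) = 2.7204
  z = (-8 - (3)·0.4040 - (-1.5)·2.7204) / (5.5) = -0.9330
Iteration 2:
  x = (4 - (-3.9)·2.7204 - (-3)·-0.9330) / (9.9) = 1.1930
  y = (11 - (-2.4)·1.1930 - (1)·-0.9330) / (4.4) = 3.3628
  z = (-8 - (3)·1.1930 - (-1.5)·3.3628) / (5.5) = -1.1881

1.1930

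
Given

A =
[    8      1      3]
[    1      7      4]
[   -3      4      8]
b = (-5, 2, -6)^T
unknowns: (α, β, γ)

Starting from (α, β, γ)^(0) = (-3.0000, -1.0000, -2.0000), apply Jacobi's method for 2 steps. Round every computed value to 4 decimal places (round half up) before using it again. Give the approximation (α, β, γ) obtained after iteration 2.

Iteration 1:
  α = (-5 - (1)·-1.0000 - (3)·-2.0000) / (8) = 0.2500
  β = (2 - (1)·-3.0000 - (4)·-2.0000) / (7) = 1.8571
  γ = (-6 - (-3)·-3.0000 - (4)·-1.0000) / (8) = -1.3750
Iteration 2:
  α = (-5 - (1)·1.8571 - (3)·-1.3750) / (8) = -0.3415
  β = (2 - (1)·0.2500 - (4)·-1.3750) / (7) = 1.0357
  γ = (-6 - (-3)·0.2500 - (4)·1.8571) / (8) = -1.5848

(-0.3415, 1.0357, -1.5848)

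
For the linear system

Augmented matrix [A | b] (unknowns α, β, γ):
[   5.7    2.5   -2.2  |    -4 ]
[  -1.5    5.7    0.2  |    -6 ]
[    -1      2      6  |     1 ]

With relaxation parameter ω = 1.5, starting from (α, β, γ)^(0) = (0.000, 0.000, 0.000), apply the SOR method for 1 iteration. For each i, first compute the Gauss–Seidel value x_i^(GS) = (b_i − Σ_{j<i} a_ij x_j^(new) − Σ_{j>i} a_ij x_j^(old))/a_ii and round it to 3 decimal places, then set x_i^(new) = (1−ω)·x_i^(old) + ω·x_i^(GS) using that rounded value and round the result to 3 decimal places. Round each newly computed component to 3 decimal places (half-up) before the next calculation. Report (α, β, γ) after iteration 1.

Iteration 1:
  α: GS value = (-4 - (2.5)·0.000 - (-2.2)·0.000) / (5.7) = -0.702;  α ← (1−ω)·0.000 + ω·-0.702 = -1.053
  β: GS value = (-6 - (-1.5)·-1.053 - (0.2)·0.000) / (5.7) = -1.330;  β ← (1−ω)·0.000 + ω·-1.330 = -1.995
  γ: GS value = (1 - (-1)·-1.053 - (2)·-1.995) / (6) = 0.656;  γ ← (1−ω)·0.000 + ω·0.656 = 0.984

(-1.053, -1.995, 0.984)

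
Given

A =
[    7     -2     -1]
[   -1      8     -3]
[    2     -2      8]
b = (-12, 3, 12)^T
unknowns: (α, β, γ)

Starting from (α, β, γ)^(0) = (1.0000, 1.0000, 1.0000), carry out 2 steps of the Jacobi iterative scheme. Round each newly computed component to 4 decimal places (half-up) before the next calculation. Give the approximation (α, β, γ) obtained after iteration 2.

Iteration 1:
  α = (-12 - (-2)·1.0000 - (-1)·1.0000) / (7) = -1.2857
  β = (3 - (-1)·1.0000 - (-3)·1.0000) / (8) = 0.8750
  γ = (12 - (2)·1.0000 - (-2)·1.0000) / (8) = 1.5000
Iteration 2:
  α = (-12 - (-2)·0.8750 - (-1)·1.5000) / (7) = -1.2500
  β = (3 - (-1)·-1.2857 - (-3)·1.5000) / (8) = 0.7768
  γ = (12 - (2)·-1.2857 - (-2)·0.8750) / (8) = 2.0402

(-1.2500, 0.7768, 2.0402)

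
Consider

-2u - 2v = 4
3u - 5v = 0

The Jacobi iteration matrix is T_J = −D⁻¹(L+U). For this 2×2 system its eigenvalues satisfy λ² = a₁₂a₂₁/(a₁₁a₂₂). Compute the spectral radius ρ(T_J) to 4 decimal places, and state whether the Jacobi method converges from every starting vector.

a₁₂a₂₁/(a₁₁a₂₂) = (-2)·(3) / ((-2)·(-5)) = -0.600000
ρ = √|-0.600000| = √0.600000 = 0.7746
ρ < 1, so Jacobi converges

0.7746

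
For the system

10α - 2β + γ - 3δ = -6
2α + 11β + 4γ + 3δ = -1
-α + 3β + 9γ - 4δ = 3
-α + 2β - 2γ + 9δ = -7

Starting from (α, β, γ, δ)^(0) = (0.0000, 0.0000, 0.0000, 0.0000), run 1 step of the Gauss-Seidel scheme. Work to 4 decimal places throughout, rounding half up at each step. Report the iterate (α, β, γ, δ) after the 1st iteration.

Iteration 1:
  α = (-6 - (-2)·0.0000 - (1)·0.0000 - (-3)·0.0000) / (10) = -0.6000
  β = (-1 - (2)·-0.6000 - (4)·0.0000 - (3)·0.0000) / (11) = 0.0182
  γ = (3 - (-1)·-0.6000 - (3)·0.0182 - (-4)·0.0000) / (9) = 0.2606
  δ = (-7 - (-1)·-0.6000 - (2)·0.0182 - (-2)·0.2606) / (9) = -0.7906

(-0.6000, 0.0182, 0.2606, -0.7906)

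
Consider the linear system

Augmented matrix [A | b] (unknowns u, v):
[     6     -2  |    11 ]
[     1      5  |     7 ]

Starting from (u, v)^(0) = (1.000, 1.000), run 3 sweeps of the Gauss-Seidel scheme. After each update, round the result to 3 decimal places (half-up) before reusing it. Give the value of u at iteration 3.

2.156

Iteration 1:
  u = (11 - (-2)·1.000) / (6) = 2.167
  v = (7 - (1)·2.167) / (5) = 0.967
Iteration 2:
  u = (11 - (-2)·0.967) / (6) = 2.156
  v = (7 - (1)·2.156) / (5) = 0.969
Iteration 3:
  u = (11 - (-2)·0.969) / (6) = 2.156
  v = (7 - (1)·2.156) / (5) = 0.969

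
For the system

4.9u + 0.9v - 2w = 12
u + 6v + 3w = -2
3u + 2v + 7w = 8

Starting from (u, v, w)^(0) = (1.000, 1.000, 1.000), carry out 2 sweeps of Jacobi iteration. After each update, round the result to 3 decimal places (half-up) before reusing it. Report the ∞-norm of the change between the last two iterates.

0.146

Iteration 1:
  u = (12 - (0.9)·1.000 - (-2)·1.000) / (4.9) = 2.673
  v = (-2 - (1)·1.000 - (3)·1.000) / (6) = -1.000
  w = (8 - (3)·1.000 - (2)·1.000) / (7) = 0.429
Iteration 2:
  u = (12 - (0.9)·-1.000 - (-2)·0.429) / (4.9) = 2.808
  v = (-2 - (1)·2.673 - (3)·0.429) / (6) = -0.993
  w = (8 - (3)·2.673 - (2)·-1.000) / (7) = 0.283
Change: (0.135, 0.007, -0.146) → max |·| = 0.146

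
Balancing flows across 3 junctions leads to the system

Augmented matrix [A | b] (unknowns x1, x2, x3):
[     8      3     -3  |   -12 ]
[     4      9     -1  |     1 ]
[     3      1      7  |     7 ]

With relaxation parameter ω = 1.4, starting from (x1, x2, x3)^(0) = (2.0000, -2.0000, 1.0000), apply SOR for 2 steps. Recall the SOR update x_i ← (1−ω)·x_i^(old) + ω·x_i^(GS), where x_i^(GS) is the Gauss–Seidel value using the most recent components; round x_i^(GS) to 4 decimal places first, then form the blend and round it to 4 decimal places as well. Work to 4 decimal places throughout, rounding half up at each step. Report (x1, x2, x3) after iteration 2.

(-1.8469, 0.7496, 1.7950)

Iteration 1:
  x1: GS value = (-12 - (3)·-2.0000 - (-3)·1.0000) / (8) = -0.3750;  x1 ← (1−ω)·2.0000 + ω·-0.3750 = -1.3250
  x2: GS value = (1 - (4)·-1.3250 - (-1)·1.0000) / (9) = 0.8111;  x2 ← (1−ω)·-2.0000 + ω·0.8111 = 1.9355
  x3: GS value = (7 - (3)·-1.3250 - (1)·1.9355) / (7) = 1.2914;  x3 ← (1−ω)·1.0000 + ω·1.2914 = 1.4080
Iteration 2:
  x1: GS value = (-12 - (3)·1.9355 - (-3)·1.4080) / (8) = -1.6978;  x1 ← (1−ω)·-1.3250 + ω·-1.6978 = -1.8469
  x2: GS value = (1 - (4)·-1.8469 - (-1)·1.4080) / (9) = 1.0884;  x2 ← (1−ω)·1.9355 + ω·1.0884 = 0.7496
  x3: GS value = (7 - (3)·-1.8469 - (1)·0.7496) / (7) = 1.6844;  x3 ← (1−ω)·1.4080 + ω·1.6844 = 1.7950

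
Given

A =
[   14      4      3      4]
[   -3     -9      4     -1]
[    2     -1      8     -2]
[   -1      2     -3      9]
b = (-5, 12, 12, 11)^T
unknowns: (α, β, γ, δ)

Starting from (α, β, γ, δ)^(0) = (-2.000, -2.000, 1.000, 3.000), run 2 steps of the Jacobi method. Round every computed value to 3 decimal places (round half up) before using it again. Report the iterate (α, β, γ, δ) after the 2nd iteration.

Iteration 1:
  α = (-5 - (4)·-2.000 - (3)·1.000 - (4)·3.000) / (14) = -0.857
  β = (12 - (-3)·-2.000 - (4)·1.000 - (-1)·3.000) / (-9) = -0.556
  γ = (12 - (2)·-2.000 - (-1)·-2.000 - (-2)·3.000) / (8) = 2.500
  δ = (11 - (-1)·-2.000 - (2)·-2.000 - (-3)·1.000) / (9) = 1.778
Iteration 2:
  α = (-5 - (4)·-0.556 - (3)·2.500 - (4)·1.778) / (14) = -1.242
  β = (12 - (-3)·-0.857 - (4)·2.500 - (-1)·1.778) / (-9) = -0.134
  γ = (12 - (2)·-0.857 - (-1)·-0.556 - (-2)·1.778) / (8) = 2.089
  δ = (11 - (-1)·-0.857 - (2)·-0.556 - (-3)·2.500) / (9) = 2.084

(-1.242, -0.134, 2.089, 2.084)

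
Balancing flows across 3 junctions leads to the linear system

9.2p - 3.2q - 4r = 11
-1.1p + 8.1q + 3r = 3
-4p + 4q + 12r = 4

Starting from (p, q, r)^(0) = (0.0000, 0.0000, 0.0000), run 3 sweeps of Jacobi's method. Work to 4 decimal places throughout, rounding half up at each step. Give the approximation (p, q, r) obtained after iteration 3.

(1.6025, 0.3446, 0.6867)

Iteration 1:
  p = (11 - (-3.2)·0.0000 - (-4)·0.0000) / (9.2) = 1.1957
  q = (3 - (-1.1)·0.0000 - (3)·0.0000) / (8.1) = 0.3704
  r = (4 - (-4)·0.0000 - (4)·0.0000) / (12) = 0.3333
Iteration 2:
  p = (11 - (-3.2)·0.3704 - (-4)·0.3333) / (9.2) = 1.4694
  q = (3 - (-1.1)·1.1957 - (3)·0.3333) / (8.1) = 0.4093
  r = (4 - (-4)·1.1957 - (4)·0.3704) / (12) = 0.6084
Iteration 3:
  p = (11 - (-3.2)·0.4093 - (-4)·0.6084) / (9.2) = 1.6025
  q = (3 - (-1.1)·1.4694 - (3)·0.6084) / (8.1) = 0.3446
  r = (4 - (-4)·1.4694 - (4)·0.4093) / (12) = 0.6867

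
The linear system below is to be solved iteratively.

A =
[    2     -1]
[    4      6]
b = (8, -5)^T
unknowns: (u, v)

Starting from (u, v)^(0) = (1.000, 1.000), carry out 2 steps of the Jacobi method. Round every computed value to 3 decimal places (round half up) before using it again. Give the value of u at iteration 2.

3.250

Iteration 1:
  u = (8 - (-1)·1.000) / (2) = 4.500
  v = (-5 - (4)·1.000) / (6) = -1.500
Iteration 2:
  u = (8 - (-1)·-1.500) / (2) = 3.250
  v = (-5 - (4)·4.500) / (6) = -3.833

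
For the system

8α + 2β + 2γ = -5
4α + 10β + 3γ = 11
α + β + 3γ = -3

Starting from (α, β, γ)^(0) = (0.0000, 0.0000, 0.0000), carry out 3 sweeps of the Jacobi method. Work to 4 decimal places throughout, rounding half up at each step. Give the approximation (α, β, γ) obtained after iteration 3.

Iteration 1:
  α = (-5 - (2)·0.0000 - (2)·0.0000) / (8) = -0.6250
  β = (11 - (4)·0.0000 - (3)·0.0000) / (10) = 1.1000
  γ = (-3 - (1)·0.0000 - (1)·0.0000) / (3) = -1.0000
Iteration 2:
  α = (-5 - (2)·1.1000 - (2)·-1.0000) / (8) = -0.6500
  β = (11 - (4)·-0.6250 - (3)·-1.0000) / (10) = 1.6500
  γ = (-3 - (1)·-0.6250 - (1)·1.1000) / (3) = -1.1583
Iteration 3:
  α = (-5 - (2)·1.6500 - (2)·-1.1583) / (8) = -0.7479
  β = (11 - (4)·-0.6500 - (3)·-1.1583) / (10) = 1.7075
  γ = (-3 - (1)·-0.6500 - (1)·1.6500) / (3) = -1.3333

(-0.7479, 1.7075, -1.3333)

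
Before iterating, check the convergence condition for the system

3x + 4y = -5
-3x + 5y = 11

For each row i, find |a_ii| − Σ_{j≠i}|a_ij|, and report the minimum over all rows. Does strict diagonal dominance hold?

-1

row 1: |3| − (4) = -1
row 2: |5| − (3) = 2
minimum over rows = -1 → not strictly diagonally dominant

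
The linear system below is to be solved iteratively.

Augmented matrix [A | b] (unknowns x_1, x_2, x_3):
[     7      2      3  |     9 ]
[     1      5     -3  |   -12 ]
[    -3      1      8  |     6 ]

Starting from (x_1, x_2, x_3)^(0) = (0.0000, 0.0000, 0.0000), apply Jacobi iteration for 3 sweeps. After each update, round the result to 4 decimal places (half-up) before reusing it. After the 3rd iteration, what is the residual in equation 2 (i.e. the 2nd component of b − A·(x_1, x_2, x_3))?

Iteration 1:
  x_1 = (9 - (2)·0.0000 - (3)·0.0000) / (7) = 1.2857
  x_2 = (-12 - (1)·0.0000 - (-3)·0.0000) / (5) = -2.4000
  x_3 = (6 - (-3)·0.0000 - (1)·0.0000) / (8) = 0.7500
Iteration 2:
  x_1 = (9 - (2)·-2.4000 - (3)·0.7500) / (7) = 1.6500
  x_2 = (-12 - (1)·1.2857 - (-3)·0.7500) / (5) = -2.2071
  x_3 = (6 - (-3)·1.2857 - (1)·-2.4000) / (8) = 1.5321
Iteration 3:
  x_1 = (9 - (2)·-2.2071 - (3)·1.5321) / (7) = 1.2597
  x_2 = (-12 - (1)·1.6500 - (-3)·1.5321) / (5) = -1.8107
  x_3 = (6 - (-3)·1.6500 - (1)·-2.2071) / (8) = 1.6446
Residual b − A·x = (-1.1303, 0.7276, -1.5670)

0.7276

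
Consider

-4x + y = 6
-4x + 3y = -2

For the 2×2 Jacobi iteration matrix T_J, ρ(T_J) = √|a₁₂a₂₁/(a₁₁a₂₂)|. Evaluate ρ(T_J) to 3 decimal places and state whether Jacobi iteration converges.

0.577

a₁₂a₂₁/(a₁₁a₂₂) = (1)·(-4) / ((-4)·(3)) = 0.333333
ρ = √|0.333333| = √0.333333 = 0.577
ρ < 1, so Jacobi converges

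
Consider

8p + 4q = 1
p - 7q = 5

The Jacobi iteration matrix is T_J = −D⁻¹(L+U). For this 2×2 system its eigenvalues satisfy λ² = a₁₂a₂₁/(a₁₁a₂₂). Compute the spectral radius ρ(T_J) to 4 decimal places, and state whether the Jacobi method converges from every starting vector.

0.2673

a₁₂a₂₁/(a₁₁a₂₂) = (4)·(1) / ((8)·(-7)) = -0.071429
ρ = √|-0.071429| = √0.071429 = 0.2673
ρ < 1, so Jacobi converges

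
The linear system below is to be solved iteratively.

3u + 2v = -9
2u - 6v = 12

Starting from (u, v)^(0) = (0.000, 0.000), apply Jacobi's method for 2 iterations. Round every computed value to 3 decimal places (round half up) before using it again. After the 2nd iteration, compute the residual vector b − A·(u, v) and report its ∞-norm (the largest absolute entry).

Iteration 1:
  u = (-9 - (2)·0.000) / (3) = -3.000
  v = (12 - (2)·0.000) / (-6) = -2.000
Iteration 2:
  u = (-9 - (2)·-2.000) / (3) = -1.667
  v = (12 - (2)·-3.000) / (-6) = -3.000
Residual b − A·x = (2.001, -2.666); ∞-norm = 2.666

2.666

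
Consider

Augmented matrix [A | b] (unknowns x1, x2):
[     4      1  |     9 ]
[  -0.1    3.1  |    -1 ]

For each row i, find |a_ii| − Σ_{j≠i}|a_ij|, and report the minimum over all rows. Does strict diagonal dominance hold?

row 1: |4| − (1) = 3
row 2: |3.1| − (0.1) = 3
minimum over rows = 3 → strictly diagonally dominant (convergence guaranteed)

3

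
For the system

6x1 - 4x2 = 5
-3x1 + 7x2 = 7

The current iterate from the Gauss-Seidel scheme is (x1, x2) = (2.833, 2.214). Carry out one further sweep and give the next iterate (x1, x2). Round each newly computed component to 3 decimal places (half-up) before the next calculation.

One sweep:
  x1 = (5 - (-4)·2.214) / (6) = 2.309
  x2 = (7 - (-3)·2.309) / (7) = 1.990

(2.309, 1.990)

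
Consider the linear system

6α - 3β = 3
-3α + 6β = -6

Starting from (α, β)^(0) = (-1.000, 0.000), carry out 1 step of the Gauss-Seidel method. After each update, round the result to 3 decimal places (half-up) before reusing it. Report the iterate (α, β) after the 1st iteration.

Iteration 1:
  α = (3 - (-3)·0.000) / (6) = 0.500
  β = (-6 - (-3)·0.500) / (6) = -0.750

(0.500, -0.750)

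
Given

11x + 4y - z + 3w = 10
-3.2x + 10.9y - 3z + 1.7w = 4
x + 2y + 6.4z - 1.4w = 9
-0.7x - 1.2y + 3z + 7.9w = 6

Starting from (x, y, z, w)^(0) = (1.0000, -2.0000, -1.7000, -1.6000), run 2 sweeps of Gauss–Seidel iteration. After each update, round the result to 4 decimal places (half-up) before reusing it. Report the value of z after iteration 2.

Iteration 1:
  x = (10 - (4)·-2.0000 - (-1)·-1.7000 - (3)·-1.6000) / (11) = 1.9182
  y = (4 - (-3.2)·1.9182 - (-3)·-1.7000 - (1.7)·-1.6000) / (10.9) = 0.7118
  z = (9 - (1)·1.9182 - (2)·0.7118 - (-1.4)·-1.6000) / (6.4) = 0.5341
  w = (6 - (-0.7)·1.9182 - (-1.2)·0.7118 - (3)·0.5341) / (7.9) = 0.8348
Iteration 2:
  x = (10 - (4)·0.7118 - (-1)·0.5341 - (3)·0.8348) / (11) = 0.4711
  y = (4 - (-3.2)·0.4711 - (-3)·0.5341 - (1.7)·0.8348) / (10.9) = 0.5221
  z = (9 - (1)·0.4711 - (2)·0.5221 - (-1.4)·0.8348) / (6.4) = 1.3521
  w = (6 - (-0.7)·0.4711 - (-1.2)·0.5221 - (3)·1.3521) / (7.9) = 0.3671

1.3521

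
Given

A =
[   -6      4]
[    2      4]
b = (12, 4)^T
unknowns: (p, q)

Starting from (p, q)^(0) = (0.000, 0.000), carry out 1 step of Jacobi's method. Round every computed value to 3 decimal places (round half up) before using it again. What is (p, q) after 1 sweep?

Iteration 1:
  p = (12 - (4)·0.000) / (-6) = -2.000
  q = (4 - (2)·0.000) / (4) = 1.000

(-2.000, 1.000)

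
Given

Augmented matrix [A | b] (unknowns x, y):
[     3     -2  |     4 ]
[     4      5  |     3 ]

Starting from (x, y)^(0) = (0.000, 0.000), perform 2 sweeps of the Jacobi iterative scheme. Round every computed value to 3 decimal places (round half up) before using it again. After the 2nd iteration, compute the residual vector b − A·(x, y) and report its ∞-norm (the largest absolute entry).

2.131

Iteration 1:
  x = (4 - (-2)·0.000) / (3) = 1.333
  y = (3 - (4)·0.000) / (5) = 0.600
Iteration 2:
  x = (4 - (-2)·0.600) / (3) = 1.733
  y = (3 - (4)·1.333) / (5) = -0.466
Residual b − A·x = (-2.131, -1.602); ∞-norm = 2.131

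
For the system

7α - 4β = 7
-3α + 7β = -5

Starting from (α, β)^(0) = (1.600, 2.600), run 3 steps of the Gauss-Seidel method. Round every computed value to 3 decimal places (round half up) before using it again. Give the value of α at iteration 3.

Iteration 1:
  α = (7 - (-4)·2.600) / (7) = 2.486
  β = (-5 - (-3)·2.486) / (7) = 0.351
Iteration 2:
  α = (7 - (-4)·0.351) / (7) = 1.201
  β = (-5 - (-3)·1.201) / (7) = -0.200
Iteration 3:
  α = (7 - (-4)·-0.200) / (7) = 0.886
  β = (-5 - (-3)·0.886) / (7) = -0.335

0.886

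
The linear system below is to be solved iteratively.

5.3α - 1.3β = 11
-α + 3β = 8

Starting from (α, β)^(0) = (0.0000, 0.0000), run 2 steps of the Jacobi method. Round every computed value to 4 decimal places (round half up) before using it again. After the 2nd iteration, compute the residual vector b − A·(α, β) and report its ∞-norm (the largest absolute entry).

0.8992

Iteration 1:
  α = (11 - (-1.3)·0.0000) / (5.3) = 2.0755
  β = (8 - (-1)·0.0000) / (3) = 2.6667
Iteration 2:
  α = (11 - (-1.3)·2.6667) / (5.3) = 2.7296
  β = (8 - (-1)·2.0755) / (3) = 3.3585
Residual b − A·x = (0.8992, 0.6541); ∞-norm = 0.8992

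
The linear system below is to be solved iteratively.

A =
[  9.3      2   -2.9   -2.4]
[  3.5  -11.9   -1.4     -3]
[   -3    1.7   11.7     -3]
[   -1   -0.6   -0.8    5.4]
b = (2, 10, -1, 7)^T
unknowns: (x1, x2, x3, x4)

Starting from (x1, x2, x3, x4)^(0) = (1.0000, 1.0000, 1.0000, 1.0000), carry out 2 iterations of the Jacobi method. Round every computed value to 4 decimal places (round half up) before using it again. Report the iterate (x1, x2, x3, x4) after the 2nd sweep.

(0.9492, -1.1447, 0.6401, 1.3418)

Iteration 1:
  x1 = (2 - (2)·1.0000 - (-2.9)·1.0000 - (-2.4)·1.0000) / (9.3) = 0.5699
  x2 = (10 - (3.5)·1.0000 - (-1.4)·1.0000 - (-3)·1.0000) / (-11.9) = -0.9160
  x3 = (-1 - (-3)·1.0000 - (1.7)·1.0000 - (-3)·1.0000) / (11.7) = 0.2821
  x4 = (7 - (-1)·1.0000 - (-0.6)·1.0000 - (-0.8)·1.0000) / (5.4) = 1.7407
Iteration 2:
  x1 = (2 - (2)·-0.9160 - (-2.9)·0.2821 - (-2.4)·1.7407) / (9.3) = 0.9492
  x2 = (10 - (3.5)·0.5699 - (-1.4)·0.2821 - (-3)·1.7407) / (-11.9) = -1.1447
  x3 = (-1 - (-3)·0.5699 - (1.7)·-0.9160 - (-3)·1.7407) / (11.7) = 0.6401
  x4 = (7 - (-1)·0.5699 - (-0.6)·-0.9160 - (-0.8)·0.2821) / (5.4) = 1.3418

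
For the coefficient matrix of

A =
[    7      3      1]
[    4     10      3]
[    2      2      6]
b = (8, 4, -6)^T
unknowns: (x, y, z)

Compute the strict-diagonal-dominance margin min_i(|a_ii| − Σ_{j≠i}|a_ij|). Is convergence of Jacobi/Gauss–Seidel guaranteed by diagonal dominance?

row 1: |7| − (3+1) = 3
row 2: |10| − (4+3) = 3
row 3: |6| − (2+2) = 2
minimum over rows = 2 → strictly diagonally dominant (convergence guaranteed)

2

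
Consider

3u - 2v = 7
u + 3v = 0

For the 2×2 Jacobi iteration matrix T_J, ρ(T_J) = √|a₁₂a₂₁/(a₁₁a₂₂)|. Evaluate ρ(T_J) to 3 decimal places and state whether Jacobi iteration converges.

0.471

a₁₂a₂₁/(a₁₁a₂₂) = (-2)·(1) / ((3)·(3)) = -0.222222
ρ = √|-0.222222| = √0.222222 = 0.471
ρ < 1, so Jacobi converges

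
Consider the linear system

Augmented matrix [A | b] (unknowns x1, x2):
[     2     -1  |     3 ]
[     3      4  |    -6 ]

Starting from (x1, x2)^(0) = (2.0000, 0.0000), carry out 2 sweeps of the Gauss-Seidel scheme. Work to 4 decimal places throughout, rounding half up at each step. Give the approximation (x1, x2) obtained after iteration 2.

(0.1875, -1.6406)

Iteration 1:
  x1 = (3 - (-1)·0.0000) / (2) = 1.5000
  x2 = (-6 - (3)·1.5000) / (4) = -2.6250
Iteration 2:
  x1 = (3 - (-1)·-2.6250) / (2) = 0.1875
  x2 = (-6 - (3)·0.1875) / (4) = -1.6406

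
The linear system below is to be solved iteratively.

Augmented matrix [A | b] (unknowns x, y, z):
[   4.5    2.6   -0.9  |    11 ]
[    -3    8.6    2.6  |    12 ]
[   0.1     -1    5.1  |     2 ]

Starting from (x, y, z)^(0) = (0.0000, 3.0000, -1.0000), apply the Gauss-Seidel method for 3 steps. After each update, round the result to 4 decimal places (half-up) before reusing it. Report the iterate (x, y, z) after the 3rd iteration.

Iteration 1:
  x = (11 - (2.6)·3.0000 - (-0.9)·-1.0000) / (4.5) = 0.5111
  y = (12 - (-3)·0.5111 - (2.6)·-1.0000) / (8.6) = 1.8760
  z = (2 - (0.1)·0.5111 - (-1)·1.8760) / (5.1) = 0.7500
Iteration 2:
  x = (11 - (2.6)·1.8760 - (-0.9)·0.7500) / (4.5) = 1.5105
  y = (12 - (-3)·1.5105 - (2.6)·0.7500) / (8.6) = 1.6955
  z = (2 - (0.1)·1.5105 - (-1)·1.6955) / (5.1) = 0.6950
Iteration 3:
  x = (11 - (2.6)·1.6955 - (-0.9)·0.6950) / (4.5) = 1.6038
  y = (12 - (-3)·1.6038 - (2.6)·0.6950) / (8.6) = 1.7447
  z = (2 - (0.1)·1.6038 - (-1)·1.7447) / (5.1) = 0.7028

(1.6038, 1.7447, 0.7028)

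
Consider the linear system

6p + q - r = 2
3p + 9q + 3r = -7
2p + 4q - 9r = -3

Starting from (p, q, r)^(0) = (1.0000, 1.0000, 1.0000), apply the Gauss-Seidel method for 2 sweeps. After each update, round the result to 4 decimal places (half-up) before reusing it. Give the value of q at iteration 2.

-0.9040

Iteration 1:
  p = (2 - (1)·1.0000 - (-1)·1.0000) / (6) = 0.3333
  q = (-7 - (3)·0.3333 - (3)·1.0000) / (9) = -1.2222
  r = (-3 - (2)·0.3333 - (4)·-1.2222) / (-9) = -0.1358
Iteration 2:
  p = (2 - (1)·-1.2222 - (-1)·-0.1358) / (6) = 0.5144
  q = (-7 - (3)·0.5144 - (3)·-0.1358) / (9) = -0.9040
  r = (-3 - (2)·0.5144 - (4)·-0.9040) / (-9) = 0.0459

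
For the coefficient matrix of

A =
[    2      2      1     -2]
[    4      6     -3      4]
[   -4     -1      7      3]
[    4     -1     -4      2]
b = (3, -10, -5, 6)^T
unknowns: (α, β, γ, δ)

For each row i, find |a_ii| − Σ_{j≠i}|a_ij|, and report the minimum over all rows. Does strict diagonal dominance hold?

-7

row 1: |2| − (2+1+2) = -3
row 2: |6| − (4+3+4) = -5
row 3: |7| − (4+1+3) = -1
row 4: |2| − (4+1+4) = -7
minimum over rows = -7 → not strictly diagonally dominant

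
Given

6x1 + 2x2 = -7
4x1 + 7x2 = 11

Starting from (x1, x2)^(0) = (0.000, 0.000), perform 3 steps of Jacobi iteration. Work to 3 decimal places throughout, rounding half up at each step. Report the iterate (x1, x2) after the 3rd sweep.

(-1.913, 2.537)

Iteration 1:
  x1 = (-7 - (2)·0.000) / (6) = -1.167
  x2 = (11 - (4)·0.000) / (7) = 1.571
Iteration 2:
  x1 = (-7 - (2)·1.571) / (6) = -1.690
  x2 = (11 - (4)·-1.167) / (7) = 2.238
Iteration 3:
  x1 = (-7 - (2)·2.238) / (6) = -1.913
  x2 = (11 - (4)·-1.690) / (7) = 2.537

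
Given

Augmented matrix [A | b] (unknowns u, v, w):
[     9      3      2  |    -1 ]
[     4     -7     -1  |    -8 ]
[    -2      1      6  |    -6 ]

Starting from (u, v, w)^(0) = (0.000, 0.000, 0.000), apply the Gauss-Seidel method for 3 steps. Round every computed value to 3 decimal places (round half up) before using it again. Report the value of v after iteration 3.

1.192

Iteration 1:
  u = (-1 - (3)·0.000 - (2)·0.000) / (9) = -0.111
  v = (-8 - (4)·-0.111 - (-1)·0.000) / (-7) = 1.079
  w = (-6 - (-2)·-0.111 - (1)·1.079) / (6) = -1.217
Iteration 2:
  u = (-1 - (3)·1.079 - (2)·-1.217) / (9) = -0.200
  v = (-8 - (4)·-0.200 - (-1)·-1.217) / (-7) = 1.202
  w = (-6 - (-2)·-0.200 - (1)·1.202) / (6) = -1.267
Iteration 3:
  u = (-1 - (3)·1.202 - (2)·-1.267) / (9) = -0.230
  v = (-8 - (4)·-0.230 - (-1)·-1.267) / (-7) = 1.192
  w = (-6 - (-2)·-0.230 - (1)·1.192) / (6) = -1.275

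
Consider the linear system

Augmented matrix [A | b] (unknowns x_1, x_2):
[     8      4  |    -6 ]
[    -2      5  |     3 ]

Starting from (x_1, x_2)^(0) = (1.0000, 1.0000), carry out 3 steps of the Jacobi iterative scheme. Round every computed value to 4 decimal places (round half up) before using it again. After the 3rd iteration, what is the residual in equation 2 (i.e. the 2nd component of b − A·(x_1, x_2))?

0.9000

Iteration 1:
  x_1 = (-6 - (4)·1.0000) / (8) = -1.2500
  x_2 = (3 - (-2)·1.0000) / (5) = 1.0000
Iteration 2:
  x_1 = (-6 - (4)·1.0000) / (8) = -1.2500
  x_2 = (3 - (-2)·-1.2500) / (5) = 0.1000
Iteration 3:
  x_1 = (-6 - (4)·0.1000) / (8) = -0.8000
  x_2 = (3 - (-2)·-1.2500) / (5) = 0.1000
Residual b − A·x = (0.0000, 0.9000)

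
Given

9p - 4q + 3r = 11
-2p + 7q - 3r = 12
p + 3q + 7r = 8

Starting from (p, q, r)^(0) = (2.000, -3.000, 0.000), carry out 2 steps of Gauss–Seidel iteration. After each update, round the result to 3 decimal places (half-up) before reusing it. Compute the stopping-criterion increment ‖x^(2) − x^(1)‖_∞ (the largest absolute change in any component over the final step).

1.936

Iteration 1:
  p = (11 - (-4)·-3.000 - (3)·0.000) / (9) = -0.111
  q = (12 - (-2)·-0.111 - (-3)·0.000) / (7) = 1.683
  r = (8 - (1)·-0.111 - (3)·1.683) / (7) = 0.437
Iteration 2:
  p = (11 - (-4)·1.683 - (3)·0.437) / (9) = 1.825
  q = (12 - (-2)·1.825 - (-3)·0.437) / (7) = 2.423
  r = (8 - (1)·1.825 - (3)·2.423) / (7) = -0.156
Change: (1.936, 0.740, -0.593) → max |·| = 1.936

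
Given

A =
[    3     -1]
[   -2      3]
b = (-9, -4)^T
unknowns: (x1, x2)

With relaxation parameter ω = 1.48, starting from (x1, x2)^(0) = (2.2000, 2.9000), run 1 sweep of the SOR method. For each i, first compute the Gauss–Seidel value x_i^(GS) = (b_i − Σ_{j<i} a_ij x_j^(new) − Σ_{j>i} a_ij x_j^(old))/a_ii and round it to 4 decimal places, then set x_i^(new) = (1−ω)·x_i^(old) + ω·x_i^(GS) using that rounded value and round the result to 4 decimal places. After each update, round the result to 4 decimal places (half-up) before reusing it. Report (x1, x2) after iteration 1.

(-4.0653, -7.3764)

Iteration 1:
  x1: GS value = (-9 - (-1)·2.9000) / (3) = -2.0333;  x1 ← (1−ω)·2.2000 + ω·-2.0333 = -4.0653
  x2: GS value = (-4 - (-2)·-4.0653) / (3) = -4.0435;  x2 ← (1−ω)·2.9000 + ω·-4.0435 = -7.3764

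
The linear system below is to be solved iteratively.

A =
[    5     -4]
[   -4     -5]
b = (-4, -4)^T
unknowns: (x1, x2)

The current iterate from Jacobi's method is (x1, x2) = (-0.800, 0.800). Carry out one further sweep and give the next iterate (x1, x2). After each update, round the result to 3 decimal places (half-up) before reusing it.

(-0.160, 1.440)

One sweep:
  x1 = (-4 - (-4)·0.800) / (5) = -0.160
  x2 = (-4 - (-4)·-0.800) / (-5) = 1.440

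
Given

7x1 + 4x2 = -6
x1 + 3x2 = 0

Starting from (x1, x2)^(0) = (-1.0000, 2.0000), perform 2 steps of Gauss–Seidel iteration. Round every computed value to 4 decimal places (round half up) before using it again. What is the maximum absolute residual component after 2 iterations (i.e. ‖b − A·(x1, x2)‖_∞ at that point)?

1.0159

Iteration 1:
  x1 = (-6 - (4)·2.0000) / (7) = -2.0000
  x2 = (0 - (1)·-2.0000) / (3) = 0.6667
Iteration 2:
  x1 = (-6 - (4)·0.6667) / (7) = -1.2381
  x2 = (0 - (1)·-1.2381) / (3) = 0.4127
Residual b − A·x = (1.0159, 0.0000); ∞-norm = 1.0159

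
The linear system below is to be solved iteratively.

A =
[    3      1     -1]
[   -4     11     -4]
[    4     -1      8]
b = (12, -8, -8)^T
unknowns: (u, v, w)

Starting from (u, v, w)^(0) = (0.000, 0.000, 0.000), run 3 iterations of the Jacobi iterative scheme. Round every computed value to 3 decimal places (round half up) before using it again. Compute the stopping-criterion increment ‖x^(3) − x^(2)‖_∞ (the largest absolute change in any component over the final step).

1.061

Iteration 1:
  u = (12 - (1)·0.000 - (-1)·0.000) / (3) = 4.000
  v = (-8 - (-4)·0.000 - (-4)·0.000) / (11) = -0.727
  w = (-8 - (4)·0.000 - (-1)·0.000) / (8) = -1.000
Iteration 2:
  u = (12 - (1)·-0.727 - (-1)·-1.000) / (3) = 3.909
  v = (-8 - (-4)·4.000 - (-4)·-1.000) / (11) = 0.364
  w = (-8 - (4)·4.000 - (-1)·-0.727) / (8) = -3.091
Iteration 3:
  u = (12 - (1)·0.364 - (-1)·-3.091) / (3) = 2.848
  v = (-8 - (-4)·3.909 - (-4)·-3.091) / (11) = -0.430
  w = (-8 - (4)·3.909 - (-1)·0.364) / (8) = -2.909
Change: (-1.061, -0.794, 0.182) → max |·| = 1.061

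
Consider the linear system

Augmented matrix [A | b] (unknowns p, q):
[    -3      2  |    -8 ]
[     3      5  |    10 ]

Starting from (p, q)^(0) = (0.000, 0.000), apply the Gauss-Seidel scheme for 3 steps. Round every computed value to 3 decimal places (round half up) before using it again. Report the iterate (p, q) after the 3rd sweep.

(2.827, 0.304)

Iteration 1:
  p = (-8 - (2)·0.000) / (-3) = 2.667
  q = (10 - (3)·2.667) / (5) = 0.400
Iteration 2:
  p = (-8 - (2)·0.400) / (-3) = 2.933
  q = (10 - (3)·2.933) / (5) = 0.240
Iteration 3:
  p = (-8 - (2)·0.240) / (-3) = 2.827
  q = (10 - (3)·2.827) / (5) = 0.304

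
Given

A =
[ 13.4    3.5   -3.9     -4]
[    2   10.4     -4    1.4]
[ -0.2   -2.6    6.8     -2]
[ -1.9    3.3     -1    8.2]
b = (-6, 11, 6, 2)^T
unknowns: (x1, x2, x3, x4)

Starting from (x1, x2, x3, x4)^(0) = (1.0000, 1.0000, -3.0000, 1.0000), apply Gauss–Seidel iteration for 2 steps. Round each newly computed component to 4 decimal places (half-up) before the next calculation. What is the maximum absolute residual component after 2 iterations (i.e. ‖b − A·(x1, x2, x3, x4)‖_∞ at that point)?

Iteration 1:
  x1 = (-6 - (3.5)·1.0000 - (-3.9)·-3.0000 - (-4)·1.0000) / (13.4) = -1.2836
  x2 = (11 - (2)·-1.2836 - (-4)·-3.0000 - (1.4)·1.0000) / (10.4) = 0.0161
  x3 = (6 - (-0.2)·-1.2836 - (-2.6)·0.0161 - (-2)·1.0000) / (6.8) = 1.1449
  x4 = (2 - (-1.9)·-1.2836 - (3.3)·0.0161 - (-1)·1.1449) / (8.2) = 0.0796
Iteration 2:
  x1 = (-6 - (3.5)·0.0161 - (-3.9)·1.1449 - (-4)·0.0796) / (13.4) = -0.0950
  x2 = (11 - (2)·-0.0950 - (-4)·1.1449 - (1.4)·0.0796) / (10.4) = 1.5056
  x3 = (6 - (-0.2)·-0.0950 - (-2.6)·1.5056 - (-2)·0.0796) / (6.8) = 1.4786
  x4 = (2 - (-1.9)·-0.0950 - (3.3)·1.5056 - (-1)·1.4786) / (8.2) = -0.2037
Residual b − A·x = (-5.0449, 1.7313, -0.5663, 0.0000); ∞-norm = 5.0449

5.0449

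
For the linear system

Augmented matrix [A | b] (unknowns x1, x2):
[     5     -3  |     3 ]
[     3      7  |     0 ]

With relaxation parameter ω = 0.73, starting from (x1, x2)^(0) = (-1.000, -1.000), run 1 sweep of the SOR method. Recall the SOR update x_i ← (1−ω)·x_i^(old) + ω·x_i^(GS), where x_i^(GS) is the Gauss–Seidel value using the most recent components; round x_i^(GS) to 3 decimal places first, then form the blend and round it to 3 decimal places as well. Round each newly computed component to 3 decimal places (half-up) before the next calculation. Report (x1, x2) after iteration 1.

(-0.270, -0.185)

Iteration 1:
  x1: GS value = (3 - (-3)·-1.000) / (5) = 0.000;  x1 ← (1−ω)·-1.000 + ω·0.000 = -0.270
  x2: GS value = (0 - (3)·-0.270) / (7) = 0.116;  x2 ← (1−ω)·-1.000 + ω·0.116 = -0.185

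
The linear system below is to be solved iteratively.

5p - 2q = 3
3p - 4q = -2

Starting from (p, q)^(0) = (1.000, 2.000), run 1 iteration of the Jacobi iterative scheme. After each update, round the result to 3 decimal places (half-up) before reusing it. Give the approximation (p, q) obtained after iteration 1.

Iteration 1:
  p = (3 - (-2)·2.000) / (5) = 1.400
  q = (-2 - (3)·1.000) / (-4) = 1.250

(1.400, 1.250)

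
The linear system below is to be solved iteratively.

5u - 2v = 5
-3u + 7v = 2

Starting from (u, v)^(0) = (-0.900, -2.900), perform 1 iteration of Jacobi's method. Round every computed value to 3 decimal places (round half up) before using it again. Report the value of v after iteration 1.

-0.100

Iteration 1:
  u = (5 - (-2)·-2.900) / (5) = -0.160
  v = (2 - (-3)·-0.900) / (7) = -0.100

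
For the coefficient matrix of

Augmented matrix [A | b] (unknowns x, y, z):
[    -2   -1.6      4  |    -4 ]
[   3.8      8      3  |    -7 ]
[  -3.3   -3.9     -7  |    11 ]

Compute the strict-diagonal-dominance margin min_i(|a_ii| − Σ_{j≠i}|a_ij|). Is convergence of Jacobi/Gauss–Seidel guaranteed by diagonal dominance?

row 1: |-2| − (1.6+4) = -3.6
row 2: |8| − (3.8+3) = 1.2
row 3: |-7| − (3.3+3.9) = -0.2
minimum over rows = -3.6 → not strictly diagonally dominant

-3.6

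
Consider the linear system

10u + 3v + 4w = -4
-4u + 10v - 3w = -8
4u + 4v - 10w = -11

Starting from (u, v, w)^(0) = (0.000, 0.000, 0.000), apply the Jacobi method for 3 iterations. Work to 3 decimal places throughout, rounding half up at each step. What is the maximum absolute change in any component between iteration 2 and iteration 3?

0.224

Iteration 1:
  u = (-4 - (3)·0.000 - (4)·0.000) / (10) = -0.400
  v = (-8 - (-4)·0.000 - (-3)·0.000) / (10) = -0.800
  w = (-11 - (4)·0.000 - (4)·0.000) / (-10) = 1.100
Iteration 2:
  u = (-4 - (3)·-0.800 - (4)·1.100) / (10) = -0.600
  v = (-8 - (-4)·-0.400 - (-3)·1.100) / (10) = -0.630
  w = (-11 - (4)·-0.400 - (4)·-0.800) / (-10) = 0.620
Iteration 3:
  u = (-4 - (3)·-0.630 - (4)·0.620) / (10) = -0.459
  v = (-8 - (-4)·-0.600 - (-3)·0.620) / (10) = -0.854
  w = (-11 - (4)·-0.600 - (4)·-0.630) / (-10) = 0.608
Change: (0.141, -0.224, -0.012) → max |·| = 0.224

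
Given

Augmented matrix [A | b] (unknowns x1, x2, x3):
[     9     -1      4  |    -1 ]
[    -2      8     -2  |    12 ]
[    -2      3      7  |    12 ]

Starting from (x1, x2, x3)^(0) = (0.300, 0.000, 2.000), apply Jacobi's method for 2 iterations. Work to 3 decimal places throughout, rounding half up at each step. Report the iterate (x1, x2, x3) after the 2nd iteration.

(-0.681, 1.700, 0.539)

Iteration 1:
  x1 = (-1 - (-1)·0.000 - (4)·2.000) / (9) = -1.000
  x2 = (12 - (-2)·0.300 - (-2)·2.000) / (8) = 2.075
  x3 = (12 - (-2)·0.300 - (3)·0.000) / (7) = 1.800
Iteration 2:
  x1 = (-1 - (-1)·2.075 - (4)·1.800) / (9) = -0.681
  x2 = (12 - (-2)·-1.000 - (-2)·1.800) / (8) = 1.700
  x3 = (12 - (-2)·-1.000 - (3)·2.075) / (7) = 0.539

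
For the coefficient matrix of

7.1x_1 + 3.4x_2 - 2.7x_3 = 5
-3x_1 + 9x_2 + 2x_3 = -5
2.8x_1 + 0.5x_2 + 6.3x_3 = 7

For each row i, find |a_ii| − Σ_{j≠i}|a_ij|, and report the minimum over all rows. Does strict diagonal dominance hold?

1

row 1: |7.1| − (3.4+2.7) = 1
row 2: |9| − (3+2) = 4
row 3: |6.3| − (2.8+0.5) = 3
minimum over rows = 1 → strictly diagonally dominant (convergence guaranteed)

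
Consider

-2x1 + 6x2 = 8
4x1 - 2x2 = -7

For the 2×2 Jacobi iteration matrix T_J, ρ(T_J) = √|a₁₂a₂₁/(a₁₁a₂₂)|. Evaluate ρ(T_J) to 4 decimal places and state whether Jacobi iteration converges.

a₁₂a₂₁/(a₁₁a₂₂) = (6)·(4) / ((-2)·(-2)) = 6.000000
ρ = √|6.000000| = √6.000000 = 2.4495
ρ > 1, so Jacobi diverges

2.4495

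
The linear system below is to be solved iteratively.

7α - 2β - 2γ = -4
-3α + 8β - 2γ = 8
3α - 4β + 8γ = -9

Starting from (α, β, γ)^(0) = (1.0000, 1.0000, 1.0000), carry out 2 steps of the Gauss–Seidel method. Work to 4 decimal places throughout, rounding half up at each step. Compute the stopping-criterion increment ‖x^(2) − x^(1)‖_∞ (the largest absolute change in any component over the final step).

0.5089

Iteration 1:
  α = (-4 - (-2)·1.0000 - (-2)·1.0000) / (7) = 0.0000
  β = (8 - (-3)·0.0000 - (-2)·1.0000) / (8) = 1.2500
  γ = (-9 - (3)·0.0000 - (-4)·1.2500) / (8) = -0.5000
Iteration 2:
  α = (-4 - (-2)·1.2500 - (-2)·-0.5000) / (7) = -0.3571
  β = (8 - (-3)·-0.3571 - (-2)·-0.5000) / (8) = 0.7411
  γ = (-9 - (3)·-0.3571 - (-4)·0.7411) / (8) = -0.6205
Change: (-0.3571, -0.5089, -0.1205) → max |·| = 0.5089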